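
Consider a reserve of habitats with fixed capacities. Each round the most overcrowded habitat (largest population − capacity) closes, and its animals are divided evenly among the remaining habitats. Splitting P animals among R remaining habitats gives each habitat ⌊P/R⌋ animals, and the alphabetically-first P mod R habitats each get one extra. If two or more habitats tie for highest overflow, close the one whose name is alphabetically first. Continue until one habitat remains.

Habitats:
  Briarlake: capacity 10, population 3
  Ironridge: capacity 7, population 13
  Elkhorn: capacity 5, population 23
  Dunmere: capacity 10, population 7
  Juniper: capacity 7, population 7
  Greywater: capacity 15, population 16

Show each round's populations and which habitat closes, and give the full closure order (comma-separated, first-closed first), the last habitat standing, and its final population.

Closure order: Elkhorn, Ironridge, Greywater, Juniper, Dunmere
Last habitat: Briarlake with 69 animals

Round 1: Briarlake=3 Dunmere=7 Elkhorn=23 Greywater=16 Ironridge=13 Juniper=7 → close Elkhorn (overflow 18)
  23÷5 = 4 each, +1 to first 3
Round 2: Briarlake=8 Dunmere=12 Greywater=21 Ironridge=17 Juniper=11 → close Ironridge (overflow 10)
  17÷4 = 4 each, +1 to first 1
Round 3: Briarlake=13 Dunmere=16 Greywater=25 Juniper=15 → close Greywater (overflow 10)
  25÷3 = 8 each, +1 to first 1
Round 4: Briarlake=22 Dunmere=24 Juniper=23 → close Juniper (overflow 16)
  23÷2 = 11 each, +1 to first 1
Round 5: Briarlake=34 Dunmere=35 → close Dunmere (overflow 25)
  35÷1 = 35 each, +1 to first 0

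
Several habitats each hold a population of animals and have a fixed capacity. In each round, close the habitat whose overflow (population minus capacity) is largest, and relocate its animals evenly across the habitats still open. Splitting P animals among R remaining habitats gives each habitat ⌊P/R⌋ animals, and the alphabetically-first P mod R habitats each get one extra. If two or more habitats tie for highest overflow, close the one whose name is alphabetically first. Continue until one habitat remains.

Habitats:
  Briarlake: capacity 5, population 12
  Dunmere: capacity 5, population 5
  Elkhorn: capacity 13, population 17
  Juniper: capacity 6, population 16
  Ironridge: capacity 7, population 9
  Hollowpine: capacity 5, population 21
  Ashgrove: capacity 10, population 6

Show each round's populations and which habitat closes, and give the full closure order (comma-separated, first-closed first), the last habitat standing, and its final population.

Closure order: Hollowpine, Juniper, Briarlake, Elkhorn, Dunmere, Ironridge
Last habitat: Ashgrove with 86 animals

Round 1: Ashgrove=6 Briarlake=12 Dunmere=5 Elkhorn=17 Hollowpine=21 Ironridge=9 Juniper=16 → close Hollowpine (overflow 16)
  21÷6 = 3 each, +1 to first 3
Round 2: Ashgrove=10 Briarlake=16 Dunmere=9 Elkhorn=20 Ironridge=12 Juniper=19 → close Juniper (overflow 13)
  19÷5 = 3 each, +1 to first 4
Round 3: Ashgrove=14 Briarlake=20 Dunmere=13 Elkhorn=24 Ironridge=15 → close Briarlake (overflow 15)
  20÷4 = 5 each, +1 to first 0
Round 4: Ashgrove=19 Dunmere=18 Elkhorn=29 Ironridge=20 → close Elkhorn (overflow 16)
  29÷3 = 9 each, +1 to first 2
Round 5: Ashgrove=29 Dunmere=28 Ironridge=29 → close Dunmere (overflow 23)
  28÷2 = 14 each, +1 to first 0
Round 6: Ashgrove=43 Ironridge=43 → close Ironridge (overflow 36)
  43÷1 = 43 each, +1 to first 0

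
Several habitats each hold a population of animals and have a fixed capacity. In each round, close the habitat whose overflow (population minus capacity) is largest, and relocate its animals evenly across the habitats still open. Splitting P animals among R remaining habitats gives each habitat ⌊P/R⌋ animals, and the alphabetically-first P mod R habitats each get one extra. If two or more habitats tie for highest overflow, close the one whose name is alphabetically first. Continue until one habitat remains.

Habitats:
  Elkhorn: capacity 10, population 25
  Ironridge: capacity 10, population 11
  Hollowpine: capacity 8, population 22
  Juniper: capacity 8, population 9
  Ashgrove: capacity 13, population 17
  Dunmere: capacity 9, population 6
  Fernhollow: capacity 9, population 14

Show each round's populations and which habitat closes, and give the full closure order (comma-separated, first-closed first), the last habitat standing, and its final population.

Closure order: Elkhorn, Hollowpine, Ashgrove, Fernhollow, Ironridge, Juniper
Last habitat: Dunmere with 104 animals

Round 1: Ashgrove=17 Dunmere=6 Elkhorn=25 Fernhollow=14 Hollowpine=22 Ironridge=11 Juniper=9 → close Elkhorn (overflow 15)
  25÷6 = 4 each, +1 to first 1
Round 2: Ashgrove=22 Dunmere=10 Fernhollow=18 Hollowpine=26 Ironridge=15 Juniper=13 → close Hollowpine (overflow 18)
  26÷5 = 5 each, +1 to first 1
Round 3: Ashgrove=28 Dunmere=15 Fernhollow=23 Ironridge=20 Juniper=18 → close Ashgrove (overflow 15)
  28÷4 = 7 each, +1 to first 0
Round 4: Dunmere=22 Fernhollow=30 Ironridge=27 Juniper=25 → close Fernhollow (overflow 21)
  30÷3 = 10 each, +1 to first 0
Round 5: Dunmere=32 Ironridge=37 Juniper=35 → close Ironridge (overflow 27)
  37÷2 = 18 each, +1 to first 1
Round 6: Dunmere=51 Juniper=53 → close Juniper (overflow 45)
  53÷1 = 53 each, +1 to first 0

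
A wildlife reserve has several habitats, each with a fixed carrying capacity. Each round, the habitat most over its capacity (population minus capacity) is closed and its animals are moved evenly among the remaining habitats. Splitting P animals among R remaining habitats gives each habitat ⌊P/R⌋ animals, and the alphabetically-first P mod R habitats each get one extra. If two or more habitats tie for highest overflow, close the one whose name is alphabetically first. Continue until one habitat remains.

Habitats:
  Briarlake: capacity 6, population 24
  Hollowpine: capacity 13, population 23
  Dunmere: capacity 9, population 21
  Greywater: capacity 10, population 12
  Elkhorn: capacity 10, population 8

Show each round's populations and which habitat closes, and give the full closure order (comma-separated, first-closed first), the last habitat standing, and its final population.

Closure order: Briarlake, Dunmere, Hollowpine, Greywater
Last habitat: Elkhorn with 88 animals

Round 1: Briarlake=24 Dunmere=21 Elkhorn=8 Greywater=12 Hollowpine=23 → close Briarlake (overflow 18)
  24÷4 = 6 each, +1 to first 0
Round 2: Dunmere=27 Elkhorn=14 Greywater=18 Hollowpine=29 → close Dunmere (overflow 18)
  27÷3 = 9 each, +1 to first 0
Round 3: Elkhorn=23 Greywater=27 Hollowpine=38 → close Hollowpine (overflow 25)
  38÷2 = 19 each, +1 to first 0
Round 4: Elkhorn=42 Greywater=46 → close Greywater (overflow 36)
  46÷1 = 46 each, +1 to first 0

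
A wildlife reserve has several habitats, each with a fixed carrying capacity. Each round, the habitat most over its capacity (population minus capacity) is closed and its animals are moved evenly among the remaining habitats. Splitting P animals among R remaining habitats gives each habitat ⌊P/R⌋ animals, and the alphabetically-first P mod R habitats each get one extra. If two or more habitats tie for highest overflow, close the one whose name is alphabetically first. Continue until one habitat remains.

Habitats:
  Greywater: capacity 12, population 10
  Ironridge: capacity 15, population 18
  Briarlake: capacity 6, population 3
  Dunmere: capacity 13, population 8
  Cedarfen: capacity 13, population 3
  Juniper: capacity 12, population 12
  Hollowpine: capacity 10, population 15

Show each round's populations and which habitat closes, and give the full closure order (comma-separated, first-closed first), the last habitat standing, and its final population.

Round 1: Briarlake=3 Cedarfen=3 Dunmere=8 Greywater=10 Hollowpine=15 Ironridge=18 Juniper=12 → close Hollowpine (overflow 5)
  15÷6 = 2 each, +1 to first 3
Round 2: Briarlake=6 Cedarfen=6 Dunmere=11 Greywater=12 Ironridge=20 Juniper=14 → close Ironridge (overflow 5)
  20÷5 = 4 each, +1 to first 0
Round 3: Briarlake=10 Cedarfen=10 Dunmere=15 Greywater=16 Juniper=18 → close Juniper (overflow 6)
  18÷4 = 4 each, +1 to first 2
Round 4: Briarlake=15 Cedarfen=15 Dunmere=19 Greywater=20 → close Briarlake (overflow 9)
  15÷3 = 5 each, +1 to first 0
Round 5: Cedarfen=20 Dunmere=24 Greywater=25 → close Greywater (overflow 13)
  25÷2 = 12 each, +1 to first 1
Round 6: Cedarfen=33 Dunmere=36 → close Dunmere (overflow 23)
  36÷1 = 36 each, +1 to first 0

Closure order: Hollowpine, Ironridge, Juniper, Briarlake, Greywater, Dunmere
Last habitat: Cedarfen with 69 animals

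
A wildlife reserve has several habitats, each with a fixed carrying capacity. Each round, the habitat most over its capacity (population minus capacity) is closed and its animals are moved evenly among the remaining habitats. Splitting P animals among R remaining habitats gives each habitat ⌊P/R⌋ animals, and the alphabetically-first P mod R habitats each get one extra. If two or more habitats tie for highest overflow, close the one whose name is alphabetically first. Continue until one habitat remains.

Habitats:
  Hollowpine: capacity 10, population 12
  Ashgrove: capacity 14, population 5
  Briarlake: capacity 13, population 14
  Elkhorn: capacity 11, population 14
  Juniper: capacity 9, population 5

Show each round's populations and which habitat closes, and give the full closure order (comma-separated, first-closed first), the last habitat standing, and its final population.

Closure order: Elkhorn, Briarlake, Hollowpine, Juniper
Last habitat: Ashgrove with 50 animals

Round 1: Ashgrove=5 Briarlake=14 Elkhorn=14 Hollowpine=12 Juniper=5 → close Elkhorn (overflow 3)
  14÷4 = 3 each, +1 to first 2
Round 2: Ashgrove=9 Briarlake=18 Hollowpine=15 Juniper=8 → close Briarlake (overflow 5)
  18÷3 = 6 each, +1 to first 0
Round 3: Ashgrove=15 Hollowpine=21 Juniper=14 → close Hollowpine (overflow 11)
  21÷2 = 10 each, +1 to first 1
Round 4: Ashgrove=26 Juniper=24 → close Juniper (overflow 15)
  24÷1 = 24 each, +1 to first 0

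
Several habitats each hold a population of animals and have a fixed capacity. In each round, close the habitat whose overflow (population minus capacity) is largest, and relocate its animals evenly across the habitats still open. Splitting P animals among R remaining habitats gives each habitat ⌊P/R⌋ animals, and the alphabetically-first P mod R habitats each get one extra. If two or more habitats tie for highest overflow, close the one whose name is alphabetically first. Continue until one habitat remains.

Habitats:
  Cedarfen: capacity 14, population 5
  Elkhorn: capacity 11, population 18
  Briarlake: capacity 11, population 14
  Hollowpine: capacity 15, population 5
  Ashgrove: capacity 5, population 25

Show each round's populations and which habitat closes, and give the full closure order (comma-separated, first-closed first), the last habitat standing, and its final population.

Round 1: Ashgrove=25 Briarlake=14 Cedarfen=5 Elkhorn=18 Hollowpine=5 → close Ashgrove (overflow 20)
  25÷4 = 6 each, +1 to first 1
Round 2: Briarlake=21 Cedarfen=11 Elkhorn=24 Hollowpine=11 → close Elkhorn (overflow 13)
  24÷3 = 8 each, +1 to first 0
Round 3: Briarlake=29 Cedarfen=19 Hollowpine=19 → close Briarlake (overflow 18)
  29÷2 = 14 each, +1 to first 1
Round 4: Cedarfen=34 Hollowpine=33 → close Cedarfen (overflow 20)
  34÷1 = 34 each, +1 to first 0

Closure order: Ashgrove, Elkhorn, Briarlake, Cedarfen
Last habitat: Hollowpine with 67 animals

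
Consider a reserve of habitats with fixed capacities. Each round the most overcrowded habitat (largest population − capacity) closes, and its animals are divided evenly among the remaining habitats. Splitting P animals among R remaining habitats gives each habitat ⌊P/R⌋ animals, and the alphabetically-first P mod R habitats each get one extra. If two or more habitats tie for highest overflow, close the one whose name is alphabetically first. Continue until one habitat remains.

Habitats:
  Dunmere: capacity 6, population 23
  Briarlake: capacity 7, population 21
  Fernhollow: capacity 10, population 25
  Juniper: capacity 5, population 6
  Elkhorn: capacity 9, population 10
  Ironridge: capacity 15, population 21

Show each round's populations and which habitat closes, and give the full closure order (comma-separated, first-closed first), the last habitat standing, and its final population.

Closure order: Dunmere, Fernhollow, Briarlake, Ironridge, Elkhorn
Last habitat: Juniper with 106 animals

Round 1: Briarlake=21 Dunmere=23 Elkhorn=10 Fernhollow=25 Ironridge=21 Juniper=6 → close Dunmere (overflow 17)
  23÷5 = 4 each, +1 to first 3
Round 2: Briarlake=26 Elkhorn=15 Fernhollow=30 Ironridge=25 Juniper=10 → close Fernhollow (overflow 20)
  30÷4 = 7 each, +1 to first 2
Round 3: Briarlake=34 Elkhorn=23 Ironridge=32 Juniper=17 → close Briarlake (overflow 27)
  34÷3 = 11 each, +1 to first 1
Round 4: Elkhorn=35 Ironridge=43 Juniper=28 → close Ironridge (overflow 28)
  43÷2 = 21 each, +1 to first 1
Round 5: Elkhorn=57 Juniper=49 → close Elkhorn (overflow 48)
  57÷1 = 57 each, +1 to first 0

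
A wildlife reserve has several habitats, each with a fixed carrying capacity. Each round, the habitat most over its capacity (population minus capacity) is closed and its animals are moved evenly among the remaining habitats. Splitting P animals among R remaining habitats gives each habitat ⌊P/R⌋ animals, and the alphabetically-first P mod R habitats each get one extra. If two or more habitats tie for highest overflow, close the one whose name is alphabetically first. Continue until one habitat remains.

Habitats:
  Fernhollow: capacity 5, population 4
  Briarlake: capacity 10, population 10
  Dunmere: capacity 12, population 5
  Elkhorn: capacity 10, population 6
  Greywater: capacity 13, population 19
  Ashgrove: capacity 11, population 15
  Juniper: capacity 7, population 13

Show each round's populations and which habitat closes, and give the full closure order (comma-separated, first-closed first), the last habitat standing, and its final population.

Closure order: Greywater, Juniper, Ashgrove, Briarlake, Fernhollow, Elkhorn
Last habitat: Dunmere with 72 animals

Round 1: Ashgrove=15 Briarlake=10 Dunmere=5 Elkhorn=6 Fernhollow=4 Greywater=19 Juniper=13 → close Greywater (overflow 6)
  19÷6 = 3 each, +1 to first 1
Round 2: Ashgrove=19 Briarlake=13 Dunmere=8 Elkhorn=9 Fernhollow=7 Juniper=16 → close Juniper (overflow 9)
  16÷5 = 3 each, +1 to first 1
Round 3: Ashgrove=23 Briarlake=16 Dunmere=11 Elkhorn=12 Fernhollow=10 → close Ashgrove (overflow 12)
  23÷4 = 5 each, +1 to first 3
Round 4: Briarlake=22 Dunmere=17 Elkhorn=18 Fernhollow=15 → close Briarlake (overflow 12)
  22÷3 = 7 each, +1 to first 1
Round 5: Dunmere=25 Elkhorn=25 Fernhollow=22 → close Fernhollow (overflow 17)
  22÷2 = 11 each, +1 to first 0
Round 6: Dunmere=36 Elkhorn=36 → close Elkhorn (overflow 26)
  36÷1 = 36 each, +1 to first 0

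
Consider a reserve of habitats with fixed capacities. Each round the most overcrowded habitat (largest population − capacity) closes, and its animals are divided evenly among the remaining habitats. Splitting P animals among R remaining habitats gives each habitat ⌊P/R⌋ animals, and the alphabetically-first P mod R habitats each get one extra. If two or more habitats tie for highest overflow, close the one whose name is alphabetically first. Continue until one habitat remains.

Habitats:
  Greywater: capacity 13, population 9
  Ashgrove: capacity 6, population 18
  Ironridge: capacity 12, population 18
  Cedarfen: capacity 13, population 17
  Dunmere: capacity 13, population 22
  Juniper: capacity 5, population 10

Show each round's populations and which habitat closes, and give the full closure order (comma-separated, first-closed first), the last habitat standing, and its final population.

Closure order: Ashgrove, Dunmere, Cedarfen, Ironridge, Juniper
Last habitat: Greywater with 94 animals

Round 1: Ashgrove=18 Cedarfen=17 Dunmere=22 Greywater=9 Ironridge=18 Juniper=10 → close Ashgrove (overflow 12)
  18÷5 = 3 each, +1 to first 3
Round 2: Cedarfen=21 Dunmere=26 Greywater=13 Ironridge=21 Juniper=13 → close Dunmere (overflow 13)
  26÷4 = 6 each, +1 to first 2
Round 3: Cedarfen=28 Greywater=20 Ironridge=27 Juniper=19 → close Cedarfen (overflow 15)
  28÷3 = 9 each, +1 to first 1
Round 4: Greywater=30 Ironridge=36 Juniper=28 → close Ironridge (overflow 24)
  36÷2 = 18 each, +1 to first 0
Round 5: Greywater=48 Juniper=46 → close Juniper (overflow 41)
  46÷1 = 46 each, +1 to first 0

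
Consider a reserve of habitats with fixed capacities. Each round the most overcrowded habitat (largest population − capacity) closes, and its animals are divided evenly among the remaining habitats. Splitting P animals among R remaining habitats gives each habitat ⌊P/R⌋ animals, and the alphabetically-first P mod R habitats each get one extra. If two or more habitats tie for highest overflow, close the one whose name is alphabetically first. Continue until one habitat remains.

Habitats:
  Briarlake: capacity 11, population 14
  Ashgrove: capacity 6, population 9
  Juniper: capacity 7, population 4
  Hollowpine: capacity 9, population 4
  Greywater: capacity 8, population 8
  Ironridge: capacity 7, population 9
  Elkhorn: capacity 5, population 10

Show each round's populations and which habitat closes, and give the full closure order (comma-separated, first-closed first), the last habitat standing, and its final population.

Round 1: Ashgrove=9 Briarlake=14 Elkhorn=10 Greywater=8 Hollowpine=4 Ironridge=9 Juniper=4 → close Elkhorn (overflow 5)
  10÷6 = 1 each, +1 to first 4
Round 2: Ashgrove=11 Briarlake=16 Greywater=10 Hollowpine=6 Ironridge=10 Juniper=5 → close Ashgrove (overflow 5)
  11÷5 = 2 each, +1 to first 1
Round 3: Briarlake=19 Greywater=12 Hollowpine=8 Ironridge=12 Juniper=7 → close Briarlake (overflow 8)
  19÷4 = 4 each, +1 to first 3
Round 4: Greywater=17 Hollowpine=13 Ironridge=17 Juniper=11 → close Ironridge (overflow 10)
  17÷3 = 5 each, +1 to first 2
Round 5: Greywater=23 Hollowpine=19 Juniper=16 → close Greywater (overflow 15)
  23÷2 = 11 each, +1 to first 1
Round 6: Hollowpine=31 Juniper=27 → close Hollowpine (overflow 22)
  31÷1 = 31 each, +1 to first 0

Closure order: Elkhorn, Ashgrove, Briarlake, Ironridge, Greywater, Hollowpine
Last habitat: Juniper with 58 animals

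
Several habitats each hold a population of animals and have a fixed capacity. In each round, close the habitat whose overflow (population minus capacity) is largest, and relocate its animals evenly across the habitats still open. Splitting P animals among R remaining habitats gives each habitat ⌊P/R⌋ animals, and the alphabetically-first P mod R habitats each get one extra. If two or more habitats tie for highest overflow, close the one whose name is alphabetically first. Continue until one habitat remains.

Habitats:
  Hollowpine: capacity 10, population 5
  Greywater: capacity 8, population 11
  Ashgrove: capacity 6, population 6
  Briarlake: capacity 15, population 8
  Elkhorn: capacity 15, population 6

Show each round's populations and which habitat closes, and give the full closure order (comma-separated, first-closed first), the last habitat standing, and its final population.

Round 1: Ashgrove=6 Briarlake=8 Elkhorn=6 Greywater=11 Hollowpine=5 → close Greywater (overflow 3)
  11÷4 = 2 each, +1 to first 3
Round 2: Ashgrove=9 Briarlake=11 Elkhorn=9 Hollowpine=7 → close Ashgrove (overflow 3)
  9÷3 = 3 each, +1 to first 0
Round 3: Briarlake=14 Elkhorn=12 Hollowpine=10 → close Hollowpine (overflow 0)
  10÷2 = 5 each, +1 to first 0
Round 4: Briarlake=19 Elkhorn=17 → close Briarlake (overflow 4)
  19÷1 = 19 each, +1 to first 0

Closure order: Greywater, Ashgrove, Hollowpine, Briarlake
Last habitat: Elkhorn with 36 animals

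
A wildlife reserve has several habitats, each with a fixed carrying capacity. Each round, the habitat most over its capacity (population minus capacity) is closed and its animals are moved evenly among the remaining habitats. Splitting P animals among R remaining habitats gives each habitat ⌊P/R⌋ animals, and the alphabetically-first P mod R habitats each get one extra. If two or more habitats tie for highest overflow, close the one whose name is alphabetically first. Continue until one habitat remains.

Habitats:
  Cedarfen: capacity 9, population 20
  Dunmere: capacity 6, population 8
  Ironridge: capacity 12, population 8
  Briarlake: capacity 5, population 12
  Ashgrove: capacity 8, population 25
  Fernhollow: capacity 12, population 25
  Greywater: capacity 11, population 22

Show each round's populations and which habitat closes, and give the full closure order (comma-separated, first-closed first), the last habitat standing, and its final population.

Closure order: Ashgrove, Fernhollow, Cedarfen, Greywater, Briarlake, Dunmere
Last habitat: Ironridge with 120 animals

Round 1: Ashgrove=25 Briarlake=12 Cedarfen=20 Dunmere=8 Fernhollow=25 Greywater=22 Ironridge=8 → close Ashgrove (overflow 17)
  25÷6 = 4 each, +1 to first 1
Round 2: Briarlake=17 Cedarfen=24 Dunmere=12 Fernhollow=29 Greywater=26 Ironridge=12 → close Fernhollow (overflow 17)
  29÷5 = 5 each, +1 to first 4
Round 3: Briarlake=23 Cedarfen=30 Dunmere=18 Greywater=32 Ironridge=17 → close Cedarfen (overflow 21)
  30÷4 = 7 each, +1 to first 2
Round 4: Briarlake=31 Dunmere=26 Greywater=39 Ironridge=24 → close Greywater (overflow 28)
  39÷3 = 13 each, +1 to first 0
Round 5: Briarlake=44 Dunmere=39 Ironridge=37 → close Briarlake (overflow 39)
  44÷2 = 22 each, +1 to first 0
Round 6: Dunmere=61 Ironridge=59 → close Dunmere (overflow 55)
  61÷1 = 61 each, +1 to first 0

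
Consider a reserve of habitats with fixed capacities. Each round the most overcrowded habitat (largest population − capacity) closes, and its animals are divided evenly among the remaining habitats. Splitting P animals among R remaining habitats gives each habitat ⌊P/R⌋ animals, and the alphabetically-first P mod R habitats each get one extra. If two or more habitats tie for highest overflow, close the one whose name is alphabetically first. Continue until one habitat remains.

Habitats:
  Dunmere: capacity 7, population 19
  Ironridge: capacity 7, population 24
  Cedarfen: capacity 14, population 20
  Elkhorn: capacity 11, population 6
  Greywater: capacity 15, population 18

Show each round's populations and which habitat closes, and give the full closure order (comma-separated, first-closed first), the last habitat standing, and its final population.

Round 1: Cedarfen=20 Dunmere=19 Elkhorn=6 Greywater=18 Ironridge=24 → close Ironridge (overflow 17)
  24÷4 = 6 each, +1 to first 0
Round 2: Cedarfen=26 Dunmere=25 Elkhorn=12 Greywater=24 → close Dunmere (overflow 18)
  25÷3 = 8 each, +1 to first 1
Round 3: Cedarfen=35 Elkhorn=20 Greywater=32 → close Cedarfen (overflow 21)
  35÷2 = 17 each, +1 to first 1
Round 4: Elkhorn=38 Greywater=49 → close Greywater (overflow 34)
  49÷1 = 49 each, +1 to first 0

Closure order: Ironridge, Dunmere, Cedarfen, Greywater
Last habitat: Elkhorn with 87 animals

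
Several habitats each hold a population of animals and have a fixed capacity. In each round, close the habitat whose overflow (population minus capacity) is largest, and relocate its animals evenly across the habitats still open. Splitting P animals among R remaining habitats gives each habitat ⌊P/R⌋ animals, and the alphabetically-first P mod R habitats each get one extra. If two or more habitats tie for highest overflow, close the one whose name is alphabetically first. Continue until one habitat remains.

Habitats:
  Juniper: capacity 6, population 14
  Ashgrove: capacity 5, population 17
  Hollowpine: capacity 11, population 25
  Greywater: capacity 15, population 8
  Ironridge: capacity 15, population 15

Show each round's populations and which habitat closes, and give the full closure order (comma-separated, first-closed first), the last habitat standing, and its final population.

Round 1: Ashgrove=17 Greywater=8 Hollowpine=25 Ironridge=15 Juniper=14 → close Hollowpine (overflow 14)
  25÷4 = 6 each, +1 to first 1
Round 2: Ashgrove=24 Greywater=14 Ironridge=21 Juniper=20 → close Ashgrove (overflow 19)
  24÷3 = 8 each, +1 to first 0
Round 3: Greywater=22 Ironridge=29 Juniper=28 → close Juniper (overflow 22)
  28÷2 = 14 each, +1 to first 0
Round 4: Greywater=36 Ironridge=43 → close Ironridge (overflow 28)
  43÷1 = 43 each, +1 to first 0

Closure order: Hollowpine, Ashgrove, Juniper, Ironridge
Last habitat: Greywater with 79 animals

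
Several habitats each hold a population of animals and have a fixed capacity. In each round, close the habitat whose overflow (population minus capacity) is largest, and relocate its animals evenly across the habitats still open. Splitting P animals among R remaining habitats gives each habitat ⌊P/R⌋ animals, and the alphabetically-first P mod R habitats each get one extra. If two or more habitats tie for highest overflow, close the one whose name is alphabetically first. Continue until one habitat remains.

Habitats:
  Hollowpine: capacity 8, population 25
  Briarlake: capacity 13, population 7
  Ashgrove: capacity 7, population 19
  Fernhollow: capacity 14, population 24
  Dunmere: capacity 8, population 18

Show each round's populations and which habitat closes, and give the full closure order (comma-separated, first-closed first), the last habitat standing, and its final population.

Round 1: Ashgrove=19 Briarlake=7 Dunmere=18 Fernhollow=24 Hollowpine=25 → close Hollowpine (overflow 17)
  25÷4 = 6 each, +1 to first 1
Round 2: Ashgrove=26 Briarlake=13 Dunmere=24 Fernhollow=30 → close Ashgrove (overflow 19)
  26÷3 = 8 each, +1 to first 2
Round 3: Briarlake=22 Dunmere=33 Fernhollow=38 → close Dunmere (overflow 25)
  33÷2 = 16 each, +1 to first 1
Round 4: Briarlake=39 Fernhollow=54 → close Fernhollow (overflow 40)
  54÷1 = 54 each, +1 to first 0

Closure order: Hollowpine, Ashgrove, Dunmere, Fernhollow
Last habitat: Briarlake with 93 animals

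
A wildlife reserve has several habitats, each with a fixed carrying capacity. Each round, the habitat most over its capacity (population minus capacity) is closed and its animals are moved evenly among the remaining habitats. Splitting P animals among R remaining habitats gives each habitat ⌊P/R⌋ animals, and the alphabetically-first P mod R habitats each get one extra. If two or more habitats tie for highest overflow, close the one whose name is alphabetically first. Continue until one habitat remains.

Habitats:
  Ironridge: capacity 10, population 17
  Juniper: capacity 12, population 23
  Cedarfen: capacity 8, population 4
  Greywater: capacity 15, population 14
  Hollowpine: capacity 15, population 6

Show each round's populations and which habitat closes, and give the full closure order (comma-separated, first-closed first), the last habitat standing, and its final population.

Round 1: Cedarfen=4 Greywater=14 Hollowpine=6 Ironridge=17 Juniper=23 → close Juniper (overflow 11)
  23÷4 = 5 each, +1 to first 3
Round 2: Cedarfen=10 Greywater=20 Hollowpine=12 Ironridge=22 → close Ironridge (overflow 12)
  22÷3 = 7 each, +1 to first 1
Round 3: Cedarfen=18 Greywater=27 Hollowpine=19 → close Greywater (overflow 12)
  27÷2 = 13 each, +1 to first 1
Round 4: Cedarfen=32 Hollowpine=32 → close Cedarfen (overflow 24)
  32÷1 = 32 each, +1 to first 0

Closure order: Juniper, Ironridge, Greywater, Cedarfen
Last habitat: Hollowpine with 64 animals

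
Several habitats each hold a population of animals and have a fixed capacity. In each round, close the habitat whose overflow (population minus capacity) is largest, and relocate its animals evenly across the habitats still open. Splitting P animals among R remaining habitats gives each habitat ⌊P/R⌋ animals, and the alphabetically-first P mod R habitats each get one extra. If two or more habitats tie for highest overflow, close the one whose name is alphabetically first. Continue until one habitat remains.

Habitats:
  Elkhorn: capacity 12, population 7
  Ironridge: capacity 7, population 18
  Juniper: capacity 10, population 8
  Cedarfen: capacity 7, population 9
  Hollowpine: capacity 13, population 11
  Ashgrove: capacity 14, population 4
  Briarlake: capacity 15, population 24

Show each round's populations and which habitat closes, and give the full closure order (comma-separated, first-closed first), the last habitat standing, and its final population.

Round 1: Ashgrove=4 Briarlake=24 Cedarfen=9 Elkhorn=7 Hollowpine=11 Ironridge=18 Juniper=8 → close Ironridge (overflow 11)
  18÷6 = 3 each, +1 to first 0
Round 2: Ashgrove=7 Briarlake=27 Cedarfen=12 Elkhorn=10 Hollowpine=14 Juniper=11 → close Briarlake (overflow 12)
  27÷5 = 5 each, +1 to first 2
Round 3: Ashgrove=13 Cedarfen=18 Elkhorn=15 Hollowpine=19 Juniper=16 → close Cedarfen (overflow 11)
  18÷4 = 4 each, +1 to first 2
Round 4: Ashgrove=18 Elkhorn=20 Hollowpine=23 Juniper=20 → close Hollowpine (overflow 10)
  23÷3 = 7 each, +1 to first 2
Round 5: Ashgrove=26 Elkhorn=28 Juniper=27 → close Juniper (overflow 17)
  27÷2 = 13 each, +1 to first 1
Round 6: Ashgrove=40 Elkhorn=41 → close Elkhorn (overflow 29)
  41÷1 = 41 each, +1 to first 0

Closure order: Ironridge, Briarlake, Cedarfen, Hollowpine, Juniper, Elkhorn
Last habitat: Ashgrove with 81 animals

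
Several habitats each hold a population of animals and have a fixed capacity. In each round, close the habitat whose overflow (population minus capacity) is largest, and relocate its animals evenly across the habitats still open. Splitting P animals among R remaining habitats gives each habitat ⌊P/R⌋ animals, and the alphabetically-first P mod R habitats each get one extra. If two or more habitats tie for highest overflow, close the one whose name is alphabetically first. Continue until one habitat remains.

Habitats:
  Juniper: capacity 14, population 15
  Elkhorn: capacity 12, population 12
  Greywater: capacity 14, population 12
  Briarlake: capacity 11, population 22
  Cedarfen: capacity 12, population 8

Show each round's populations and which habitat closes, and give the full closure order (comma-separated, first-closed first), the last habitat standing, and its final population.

Closure order: Briarlake, Elkhorn, Juniper, Greywater
Last habitat: Cedarfen with 69 animals

Round 1: Briarlake=22 Cedarfen=8 Elkhorn=12 Greywater=12 Juniper=15 → close Briarlake (overflow 11)
  22÷4 = 5 each, +1 to first 2
Round 2: Cedarfen=14 Elkhorn=18 Greywater=17 Juniper=20 → close Elkhorn (overflow 6)
  18÷3 = 6 each, +1 to first 0
Round 3: Cedarfen=20 Greywater=23 Juniper=26 → close Juniper (overflow 12)
  26÷2 = 13 each, +1 to first 0
Round 4: Cedarfen=33 Greywater=36 → close Greywater (overflow 22)
  36÷1 = 36 each, +1 to first 0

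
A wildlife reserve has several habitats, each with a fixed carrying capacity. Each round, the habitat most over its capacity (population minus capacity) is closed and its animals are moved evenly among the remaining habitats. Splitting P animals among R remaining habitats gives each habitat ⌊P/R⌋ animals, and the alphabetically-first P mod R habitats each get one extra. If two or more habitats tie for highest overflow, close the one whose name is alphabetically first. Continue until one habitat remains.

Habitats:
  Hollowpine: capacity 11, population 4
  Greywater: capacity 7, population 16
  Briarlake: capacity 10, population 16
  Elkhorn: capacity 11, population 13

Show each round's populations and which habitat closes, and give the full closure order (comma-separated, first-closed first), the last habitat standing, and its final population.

Round 1: Briarlake=16 Elkhorn=13 Greywater=16 Hollowpine=4 → close Greywater (overflow 9)
  16÷3 = 5 each, +1 to first 1
Round 2: Briarlake=22 Elkhorn=18 Hollowpine=9 → close Briarlake (overflow 12)
  22÷2 = 11 each, +1 to first 0
Round 3: Elkhorn=29 Hollowpine=20 → close Elkhorn (overflow 18)
  29÷1 = 29 each, +1 to first 0

Closure order: Greywater, Briarlake, Elkhorn
Last habitat: Hollowpine with 49 animals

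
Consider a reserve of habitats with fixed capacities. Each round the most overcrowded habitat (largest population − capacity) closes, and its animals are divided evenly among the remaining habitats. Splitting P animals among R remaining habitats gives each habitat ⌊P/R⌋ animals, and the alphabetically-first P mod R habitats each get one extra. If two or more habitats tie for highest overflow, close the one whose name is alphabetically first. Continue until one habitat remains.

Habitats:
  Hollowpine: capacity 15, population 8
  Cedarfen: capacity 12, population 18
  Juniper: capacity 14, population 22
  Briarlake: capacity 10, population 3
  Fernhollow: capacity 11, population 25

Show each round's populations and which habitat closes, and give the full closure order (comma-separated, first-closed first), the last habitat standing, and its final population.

Closure order: Fernhollow, Juniper, Cedarfen, Briarlake
Last habitat: Hollowpine with 76 animals

Round 1: Briarlake=3 Cedarfen=18 Fernhollow=25 Hollowpine=8 Juniper=22 → close Fernhollow (overflow 14)
  25÷4 = 6 each, +1 to first 1
Round 2: Briarlake=10 Cedarfen=24 Hollowpine=14 Juniper=28 → close Juniper (overflow 14)
  28÷3 = 9 each, +1 to first 1
Round 3: Briarlake=20 Cedarfen=33 Hollowpine=23 → close Cedarfen (overflow 21)
  33÷2 = 16 each, +1 to first 1
Round 4: Briarlake=37 Hollowpine=39 → close Briarlake (overflow 27)
  37÷1 = 37 each, +1 to first 0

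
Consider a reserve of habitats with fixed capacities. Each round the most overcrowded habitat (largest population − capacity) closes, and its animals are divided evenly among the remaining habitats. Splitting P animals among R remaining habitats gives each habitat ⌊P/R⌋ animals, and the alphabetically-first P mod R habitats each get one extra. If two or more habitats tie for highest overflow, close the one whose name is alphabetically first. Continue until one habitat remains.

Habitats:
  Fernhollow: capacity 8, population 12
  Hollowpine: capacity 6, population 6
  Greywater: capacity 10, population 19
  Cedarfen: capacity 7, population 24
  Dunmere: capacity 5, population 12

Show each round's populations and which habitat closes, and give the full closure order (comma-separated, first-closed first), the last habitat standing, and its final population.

Round 1: Cedarfen=24 Dunmere=12 Fernhollow=12 Greywater=19 Hollowpine=6 → close Cedarfen (overflow 17)
  24÷4 = 6 each, +1 to first 0
Round 2: Dunmere=18 Fernhollow=18 Greywater=25 Hollowpine=12 → close Greywater (overflow 15)
  25÷3 = 8 each, +1 to first 1
Round 3: Dunmere=27 Fernhollow=26 Hollowpine=20 → close Dunmere (overflow 22)
  27÷2 = 13 each, +1 to first 1
Round 4: Fernhollow=40 Hollowpine=33 → close Fernhollow (overflow 32)
  40÷1 = 40 each, +1 to first 0

Closure order: Cedarfen, Greywater, Dunmere, Fernhollow
Last habitat: Hollowpine with 73 animals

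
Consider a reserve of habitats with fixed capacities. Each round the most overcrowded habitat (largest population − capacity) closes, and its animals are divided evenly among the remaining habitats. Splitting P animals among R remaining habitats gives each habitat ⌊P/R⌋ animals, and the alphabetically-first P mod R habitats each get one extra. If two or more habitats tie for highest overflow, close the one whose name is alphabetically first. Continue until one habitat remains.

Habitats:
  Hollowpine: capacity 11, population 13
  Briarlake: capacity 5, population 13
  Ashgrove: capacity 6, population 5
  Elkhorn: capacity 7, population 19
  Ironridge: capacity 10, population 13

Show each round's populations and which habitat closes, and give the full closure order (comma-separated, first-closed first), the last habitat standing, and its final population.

Round 1: Ashgrove=5 Briarlake=13 Elkhorn=19 Hollowpine=13 Ironridge=13 → close Elkhorn (overflow 12)
  19÷4 = 4 each, +1 to first 3
Round 2: Ashgrove=10 Briarlake=18 Hollowpine=18 Ironridge=17 → close Briarlake (overflow 13)
  18÷3 = 6 each, +1 to first 0
Round 3: Ashgrove=16 Hollowpine=24 Ironridge=23 → close Hollowpine (overflow 13)
  24÷2 = 12 each, +1 to first 0
Round 4: Ashgrove=28 Ironridge=35 → close Ironridge (overflow 25)
  35÷1 = 35 each, +1 to first 0

Closure order: Elkhorn, Briarlake, Hollowpine, Ironridge
Last habitat: Ashgrove with 63 animals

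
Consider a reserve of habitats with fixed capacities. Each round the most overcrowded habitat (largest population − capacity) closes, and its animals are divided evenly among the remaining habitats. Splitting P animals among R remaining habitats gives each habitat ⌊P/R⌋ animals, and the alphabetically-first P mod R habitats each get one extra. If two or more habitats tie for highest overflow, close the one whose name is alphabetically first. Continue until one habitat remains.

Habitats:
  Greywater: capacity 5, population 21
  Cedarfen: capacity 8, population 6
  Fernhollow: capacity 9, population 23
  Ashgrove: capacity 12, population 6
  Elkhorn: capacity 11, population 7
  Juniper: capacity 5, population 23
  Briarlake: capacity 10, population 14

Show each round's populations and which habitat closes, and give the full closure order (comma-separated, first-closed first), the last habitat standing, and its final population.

Round 1: Ashgrove=6 Briarlake=14 Cedarfen=6 Elkhorn=7 Fernhollow=23 Greywater=21 Juniper=23 → close Juniper (overflow 18)
  23÷6 = 3 each, +1 to first 5
Round 2: Ashgrove=10 Briarlake=18 Cedarfen=10 Elkhorn=11 Fernhollow=27 Greywater=24 → close Greywater (overflow 19)
  24÷5 = 4 each, +1 to first 4
Round 3: Ashgrove=15 Briarlake=23 Cedarfen=15 Elkhorn=16 Fernhollow=31 → close Fernhollow (overflow 22)
  31÷4 = 7 each, +1 to first 3
Round 4: Ashgrove=23 Briarlake=31 Cedarfen=23 Elkhorn=23 → close Briarlake (overflow 21)
  31÷3 = 10 each, +1 to first 1
Round 5: Ashgrove=34 Cedarfen=33 Elkhorn=33 → close Cedarfen (overflow 25)
  33÷2 = 16 each, +1 to first 1
Round 6: Ashgrove=51 Elkhorn=49 → close Ashgrove (overflow 39)
  51÷1 = 51 each, +1 to first 0

Closure order: Juniper, Greywater, Fernhollow, Briarlake, Cedarfen, Ashgrove
Last habitat: Elkhorn with 100 animals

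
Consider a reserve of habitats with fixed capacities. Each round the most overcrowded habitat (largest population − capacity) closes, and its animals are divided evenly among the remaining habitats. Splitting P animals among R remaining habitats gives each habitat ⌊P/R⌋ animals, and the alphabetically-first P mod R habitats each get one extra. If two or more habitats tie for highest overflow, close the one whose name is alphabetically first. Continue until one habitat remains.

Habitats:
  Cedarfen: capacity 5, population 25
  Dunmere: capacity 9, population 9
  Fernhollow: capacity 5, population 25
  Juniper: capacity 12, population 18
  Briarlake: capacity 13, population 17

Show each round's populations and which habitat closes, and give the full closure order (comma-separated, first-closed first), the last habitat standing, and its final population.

Round 1: Briarlake=17 Cedarfen=25 Dunmere=9 Fernhollow=25 Juniper=18 → close Cedarfen (overflow 20)
  25÷4 = 6 each, +1 to first 1
Round 2: Briarlake=24 Dunmere=15 Fernhollow=31 Juniper=24 → close Fernhollow (overflow 26)
  31÷3 = 10 each, +1 to first 1
Round 3: Briarlake=35 Dunmere=25 Juniper=34 → close Briarlake (overflow 22)
  35÷2 = 17 each, +1 to first 1
Round 4: Dunmere=43 Juniper=51 → close Juniper (overflow 39)
  51÷1 = 51 each, +1 to first 0

Closure order: Cedarfen, Fernhollow, Briarlake, Juniper
Last habitat: Dunmere with 94 animals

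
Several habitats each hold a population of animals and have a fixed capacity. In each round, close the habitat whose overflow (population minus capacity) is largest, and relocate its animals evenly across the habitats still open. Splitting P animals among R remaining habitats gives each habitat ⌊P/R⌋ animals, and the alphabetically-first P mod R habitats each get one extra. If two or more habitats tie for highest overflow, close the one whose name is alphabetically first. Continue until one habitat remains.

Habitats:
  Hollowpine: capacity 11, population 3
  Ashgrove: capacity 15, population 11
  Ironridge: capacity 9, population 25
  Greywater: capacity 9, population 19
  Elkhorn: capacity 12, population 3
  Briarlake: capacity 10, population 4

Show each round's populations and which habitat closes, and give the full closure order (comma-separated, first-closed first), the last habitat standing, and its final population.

Round 1: Ashgrove=11 Briarlake=4 Elkhorn=3 Greywater=19 Hollowpine=3 Ironridge=25 → close Ironridge (overflow 16)
  25÷5 = 5 each, +1 to first 0
Round 2: Ashgrove=16 Briarlake=9 Elkhorn=8 Greywater=24 Hollowpine=8 → close Greywater (overflow 15)
  24÷4 = 6 each, +1 to first 0
Round 3: Ashgrove=22 Briarlake=15 Elkhorn=14 Hollowpine=14 → close Ashgrove (overflow 7)
  22÷3 = 7 each, +1 to first 1
Round 4: Briarlake=23 Elkhorn=21 Hollowpine=21 → close Briarlake (overflow 13)
  23÷2 = 11 each, +1 to first 1
Round 5: Elkhorn=33 Hollowpine=32 → close Elkhorn (overflow 21)
  33÷1 = 33 each, +1 to first 0

Closure order: Ironridge, Greywater, Ashgrove, Briarlake, Elkhorn
Last habitat: Hollowpine with 65 animals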